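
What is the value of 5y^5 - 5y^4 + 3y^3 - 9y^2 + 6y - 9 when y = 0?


Using direct substitution:
  5 * (0)^5 = 0
  -5 * (0)^4 = 0
  3 * (0)^3 = 0
  -9 * (0)^2 = 0
  6 * (0)^1 = 0
  constant: -9
Sum = 0 + 0 + 0 + 0 + 0 - 9 = -9


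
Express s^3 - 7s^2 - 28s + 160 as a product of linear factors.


Try integer roots (divisors of 160). s=4: p(4)=0.
Divide out (s - 4): quotient is s^2 - 3s - 40.
Factor the quadratic: (s - 8)(s + 5)
Result: (s - 4)(s - 8)(s + 5)


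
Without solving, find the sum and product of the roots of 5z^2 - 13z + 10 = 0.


For az^2+bz+c=0: sum = -b/a, product = c/a.
a=5, b=-13, c=10
Sum = -(-13)/5 = 13/5
Product = (10)/5 = 2


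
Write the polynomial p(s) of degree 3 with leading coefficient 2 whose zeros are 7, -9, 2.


p(s) = 2(s - 7)(s + 9)(s - 2)
Expand: 2s^3 - 134s + 252


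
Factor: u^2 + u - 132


Roots satisfy r1 + r2 = -b/a = -1 and r1*r2 = c/a = -132.
So r1 = 11, r2 = -12.
u^2 + u - 132 = (u - r1)(u - r2) = (u - 11)(u + 12)


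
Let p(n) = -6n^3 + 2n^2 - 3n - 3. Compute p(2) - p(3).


p(2) = -49
p(3) = -156
p(2) - p(3) = -49 + 156 = 107


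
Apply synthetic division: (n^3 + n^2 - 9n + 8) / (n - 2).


Synthetic division with c = 2. Coefficients: 1, 1, -9, 8
Bring down 1.
  1 * 2 = 2; 2 + 1 = 3
  3 * 2 = 6; 6 - 9 = -3
  -3 * 2 = -6; -6 + 8 = 2
Quotient: n^2 + 3n - 3, Remainder: 2


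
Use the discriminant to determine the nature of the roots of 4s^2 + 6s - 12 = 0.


D = b^2 - 4ac = (6)^2 - 4(4)(-12) = 36 + 192 = 228
Since D > 0: two distinct irrational roots


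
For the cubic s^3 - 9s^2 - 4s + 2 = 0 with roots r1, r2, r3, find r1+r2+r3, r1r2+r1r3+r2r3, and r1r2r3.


Monic cubic s^3+bs^2+cs+d=0: sum=-b, pairwise sum=c, product=-d.
b=-9, c=-4, d=2
r1+r2+r3 = 9
r1r2+r1r3+r2r3 = -4
r1r2r3 = -2


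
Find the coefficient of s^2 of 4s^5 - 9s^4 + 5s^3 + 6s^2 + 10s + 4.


Read off the coefficient of s^2: 6


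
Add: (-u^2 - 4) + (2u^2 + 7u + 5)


Align terms by degree and add:
  -u^2 - 4
+ 2u^2 + 7u + 5
= u^2 + 7u + 1


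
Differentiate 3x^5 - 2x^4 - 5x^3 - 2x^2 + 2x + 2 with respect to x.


Apply the power rule term by term:
  d/dx(3x^5) = 15x^4
  d/dx(-2x^4) = -8x^3
  d/dx(-5x^3) = -15x^2
  d/dx(-2x^2) = -4x
  d/dx(2x) = 2
  d/dx(2) = 0
p'(x) = 15x^4 - 8x^3 - 15x^2 - 4x + 2


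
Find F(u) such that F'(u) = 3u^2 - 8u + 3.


Reverse power rule on each term:
  ∫ 3u^2 du = u^3
  ∫ -8u du = -4u^2
  ∫ 3 du = 3u
F(u) = u^3 - 4u^2 + 3u + C


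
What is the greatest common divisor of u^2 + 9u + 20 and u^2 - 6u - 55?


Factor each:
  u^2 + 9u + 20 = (u + 5)(u + 4)
  u^2 - 6u - 55 = (u + 5)(u - 11)
Common monic factor: u + 5


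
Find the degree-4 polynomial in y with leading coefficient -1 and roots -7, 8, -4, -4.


p(y) = -(y + 7)(y - 8)(y + 4)(y + 4)
Expand: -y^4 - 7y^3 + 48y^2 + 464y + 896


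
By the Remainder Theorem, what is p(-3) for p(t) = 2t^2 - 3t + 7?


By the Remainder Theorem, the remainder equals p(-3):
  2*(-3)^2 = 18
  -3*(-3)^1 = 9
  constant: 7
Sum: 18 + 9 + 7 = 34


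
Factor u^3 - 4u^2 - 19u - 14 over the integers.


Try integer roots (divisors of -14). u=-2: p(-2)=0.
Divide out (u + 2): quotient is u^2 - 6u - 7.
Factor the quadratic: (u + 1)(u - 7)
Result: (u + 2)(u + 1)(u - 7)


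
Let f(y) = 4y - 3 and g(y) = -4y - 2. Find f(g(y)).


Substitute g(y) into f:
f(g(y)) = 4*(-4y - 2) + (-3)
Expand and combine: -16y - 11


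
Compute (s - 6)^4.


Expand (s - 6)^4 by repeated multiplication:
  (s - 6)^2 = s^2 - 12s + 36
  (s - 6)^3 = s^3 - 18s^2 + 108s - 216
= s^4 - 24s^3 + 216s^2 - 864s + 1296


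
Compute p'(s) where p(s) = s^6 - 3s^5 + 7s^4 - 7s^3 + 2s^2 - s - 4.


Apply the power rule term by term:
  d/ds(s^6) = 6s^5
  d/ds(-3s^5) = -15s^4
  d/ds(7s^4) = 28s^3
  d/ds(-7s^3) = -21s^2
  d/ds(2s^2) = 4s
  d/ds(-s) = -1
  d/ds(-4) = 0
p'(s) = 6s^5 - 15s^4 + 28s^3 - 21s^2 + 4s - 1


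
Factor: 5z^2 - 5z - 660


Roots satisfy r1 + r2 = -b/a = 1 and r1*r2 = c/a = -132.
So r1 = -11, r2 = 12.
5z^2 - 5z - 660 = 5(z - r1)(z - r2) = 5(z + 11)(z - 12)


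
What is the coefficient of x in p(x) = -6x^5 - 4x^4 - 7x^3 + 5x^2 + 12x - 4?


Read off the coefficient of x: 12


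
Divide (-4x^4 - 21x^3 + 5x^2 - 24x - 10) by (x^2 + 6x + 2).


(-4x^4 - 21x^3 + 5x^2 - 24x - 10) / (x^2 + 6x + 2)
Step 1: -4x^2 * (x^2 + 6x + 2) = -4x^4 - 24x^3 - 8x^2; subtract.
Step 2: 3x * (x^2 + 6x + 2) = 3x^3 + 18x^2 + 6x; subtract.
Step 3: -5 * (x^2 + 6x + 2) = -5x^2 - 30x - 10; subtract.
Quotient: -4x^2 + 3x - 5, Remainder: 0


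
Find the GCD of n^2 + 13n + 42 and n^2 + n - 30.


Factor each:
  n^2 + 13n + 42 = (n + 6)(n + 7)
  n^2 + n - 30 = (n + 6)(n - 5)
Common monic factor: n + 6


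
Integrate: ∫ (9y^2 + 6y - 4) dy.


Reverse power rule on each term:
  ∫ 9y^2 dy = 3y^3
  ∫ 6y dy = 3y^2
  ∫ -4 dy = -4y
F(y) = 3y^3 + 3y^2 - 4y + C


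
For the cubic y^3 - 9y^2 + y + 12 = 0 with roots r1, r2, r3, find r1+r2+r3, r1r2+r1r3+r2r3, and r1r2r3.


Monic cubic y^3+by^2+cy+d=0: sum=-b, pairwise sum=c, product=-d.
b=-9, c=1, d=12
r1+r2+r3 = 9
r1r2+r1r3+r2r3 = 1
r1r2r3 = -12


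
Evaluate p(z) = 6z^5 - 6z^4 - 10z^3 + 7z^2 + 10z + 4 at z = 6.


Using direct substitution:
  6 * (6)^5 = 46656
  -6 * (6)^4 = -7776
  -10 * (6)^3 = -2160
  7 * (6)^2 = 252
  10 * (6)^1 = 60
  constant: 4
Sum = 46656 - 7776 - 2160 + 252 + 60 + 4 = 37036


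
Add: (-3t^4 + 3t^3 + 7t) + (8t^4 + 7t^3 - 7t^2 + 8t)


Align terms by degree and add:
  -3t^4 + 3t^3 + 7t
+ 8t^4 + 7t^3 - 7t^2 + 8t
= 5t^4 + 10t^3 - 7t^2 + 15t


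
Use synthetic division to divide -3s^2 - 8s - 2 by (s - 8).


Synthetic division with c = 8. Coefficients: -3, -8, -2
Bring down -3.
  -3 * 8 = -24; -24 - 8 = -32
  -32 * 8 = -256; -256 - 2 = -258
Quotient: -3s - 32, Remainder: -258


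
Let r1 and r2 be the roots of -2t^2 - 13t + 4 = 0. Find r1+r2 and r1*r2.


For at^2+bt+c=0: sum = -b/a, product = c/a.
a=-2, b=-13, c=4
Sum = -(-13)/-2 = -13/2
Product = (4)/-2 = -2


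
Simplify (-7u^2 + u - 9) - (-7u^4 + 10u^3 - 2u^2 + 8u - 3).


Distribute the minus sign:
  (-7u^2 + u - 9)
- (-7u^4 + 10u^3 - 2u^2 + 8u - 3)
Negate second polynomial: 7u^4 - 10u^3 + 2u^2 - 8u + 3
Add: 7u^4 - 10u^3 - 5u^2 - 7u - 6


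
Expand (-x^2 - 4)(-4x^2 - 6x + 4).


Distribute each term of the first polynomial:
  (-x^2)(-4x^2 - 6x + 4) = 4x^4 + 6x^3 - 4x^2
  (-4)(-4x^2 - 6x + 4) = 16x^2 + 24x - 16
Sum: 4x^4 + 6x^3 + 12x^2 + 24x - 16


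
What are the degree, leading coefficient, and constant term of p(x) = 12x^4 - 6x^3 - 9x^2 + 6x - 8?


Highest power of x is 4, with coefficient 12. Constant term is -8.
Degree = 4, leading coefficient = 12, constant term = -8


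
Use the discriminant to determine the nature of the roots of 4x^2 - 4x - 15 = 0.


D = b^2 - 4ac = (-4)^2 - 4(4)(-15) = 16 + 240 = 256
Since D > 0: two distinct rational roots


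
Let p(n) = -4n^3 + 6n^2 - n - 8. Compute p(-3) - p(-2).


p(-3) = 157
p(-2) = 50
p(-3) - p(-2) = 157 - 50 = 107


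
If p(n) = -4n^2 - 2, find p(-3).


Using direct substitution:
  -4 * (-3)^2 = -36
  0 * (-3)^1 = 0
  constant: -2
Sum = -36 + 0 - 2 = -38


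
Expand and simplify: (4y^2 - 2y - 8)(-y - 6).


Distribute each term of the first polynomial:
  (4y^2)(-y - 6) = -4y^3 - 24y^2
  (-2y)(-y - 6) = 2y^2 + 12y
  (-8)(-y - 6) = 8y + 48
Sum: -4y^3 - 22y^2 + 20y + 48


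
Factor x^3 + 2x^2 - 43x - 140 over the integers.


Try integer roots (divisors of -140). x=-4: p(-4)=0.
Divide out (x + 4): quotient is x^2 - 2x - 35.
Factor the quadratic: (x + 5)(x - 7)
Result: (x + 4)(x + 5)(x - 7)


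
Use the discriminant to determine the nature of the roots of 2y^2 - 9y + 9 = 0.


D = b^2 - 4ac = (-9)^2 - 4(2)(9) = 81 - 72 = 9
Since D > 0: two distinct rational roots


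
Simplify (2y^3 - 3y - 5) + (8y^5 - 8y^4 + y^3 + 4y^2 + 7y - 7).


Align terms by degree and add:
  2y^3 - 3y - 5
+ 8y^5 - 8y^4 + y^3 + 4y^2 + 7y - 7
= 8y^5 - 8y^4 + 3y^3 + 4y^2 + 4y - 12


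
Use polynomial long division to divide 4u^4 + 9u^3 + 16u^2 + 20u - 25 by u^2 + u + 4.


(4u^4 + 9u^3 + 16u^2 + 20u - 25) / (u^2 + u + 4)
Step 1: 4u^2 * (u^2 + u + 4) = 4u^4 + 4u^3 + 16u^2; subtract.
Step 2: 5u * (u^2 + u + 4) = 5u^3 + 5u^2 + 20u; subtract.
Step 3: -5 * (u^2 + u + 4) = -5u^2 - 5u - 20; subtract.
Quotient: 4u^2 + 5u - 5, Remainder: 5u - 5


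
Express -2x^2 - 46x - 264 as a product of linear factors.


Roots satisfy r1 + r2 = -b/a = -23 and r1*r2 = c/a = 132.
So r1 = -12, r2 = -11.
-2x^2 - 46x - 264 = -2(x - r1)(x - r2) = -2(x + 12)(x + 11)


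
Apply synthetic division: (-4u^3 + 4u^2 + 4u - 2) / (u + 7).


Synthetic division with c = -7. Coefficients: -4, 4, 4, -2
Bring down -4.
  -4 * -7 = 28; 28 + 4 = 32
  32 * -7 = -224; -224 + 4 = -220
  -220 * -7 = 1540; 1540 - 2 = 1538
Quotient: -4u^2 + 32u - 220, Remainder: 1538


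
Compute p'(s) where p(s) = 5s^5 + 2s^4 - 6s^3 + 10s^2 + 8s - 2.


Apply the power rule term by term:
  d/ds(5s^5) = 25s^4
  d/ds(2s^4) = 8s^3
  d/ds(-6s^3) = -18s^2
  d/ds(10s^2) = 20s
  d/ds(8s) = 8
  d/ds(-2) = 0
p'(s) = 25s^4 + 8s^3 - 18s^2 + 20s + 8


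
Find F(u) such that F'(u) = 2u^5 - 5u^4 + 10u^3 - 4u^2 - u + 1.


Reverse power rule on each term:
  ∫ 2u^5 du = (1/3)u^6
  ∫ -5u^4 du = -u^5
  ∫ 10u^3 du = (5/2)u^4
  ∫ -4u^2 du = -(4/3)u^3
  ∫ -u du = -(1/2)u^2
  ∫ 1 du = u
F(u) = (1/3)u^6 - u^5 + (5/2)u^4 - (4/3)u^3 - (1/2)u^2 + u + C


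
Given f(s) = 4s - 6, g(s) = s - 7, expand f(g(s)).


Substitute g(s) into f:
f(g(s)) = 4*(s - 7) + (-6)
Expand and combine: 4s - 34


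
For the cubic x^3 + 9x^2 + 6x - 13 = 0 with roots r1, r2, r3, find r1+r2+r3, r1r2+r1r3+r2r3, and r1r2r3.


Monic cubic x^3+bx^2+cx+d=0: sum=-b, pairwise sum=c, product=-d.
b=9, c=6, d=-13
r1+r2+r3 = -9
r1r2+r1r3+r2r3 = 6
r1r2r3 = 13


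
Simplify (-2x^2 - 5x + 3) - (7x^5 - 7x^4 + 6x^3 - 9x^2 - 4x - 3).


Distribute the minus sign:
  (-2x^2 - 5x + 3)
- (7x^5 - 7x^4 + 6x^3 - 9x^2 - 4x - 3)
Negate second polynomial: -7x^5 + 7x^4 - 6x^3 + 9x^2 + 4x + 3
Add: -7x^5 + 7x^4 - 6x^3 + 7x^2 - x + 6


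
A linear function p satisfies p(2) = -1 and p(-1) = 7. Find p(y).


p(y) = my + b. Using p(2)=-1, p(-1)=7:
m = (-1 - 7)/(2 + 1) = -8/3 = -8/3
b = -1 - m*(2) = -1 + 16/3 = 13/3
p(y) = -(8/3)y + (13/3)


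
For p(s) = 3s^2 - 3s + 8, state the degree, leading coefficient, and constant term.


Highest power of s is 2, with coefficient 3. Constant term is 8.
Degree = 2, leading coefficient = 3, constant term = 8


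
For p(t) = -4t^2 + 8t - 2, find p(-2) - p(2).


p(-2) = -34
p(2) = -2
p(-2) - p(2) = -34 + 2 = -32


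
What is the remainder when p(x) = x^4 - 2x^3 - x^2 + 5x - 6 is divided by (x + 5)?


By the Remainder Theorem, the remainder equals p(-5):
  1*(-5)^4 = 625
  -2*(-5)^3 = 250
  -1*(-5)^2 = -25
  5*(-5)^1 = -25
  constant: -6
Sum: 625 + 250 - 25 - 25 - 6 = 819


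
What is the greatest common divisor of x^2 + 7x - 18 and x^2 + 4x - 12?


Factor each:
  x^2 + 7x - 18 = (x - 2)(x + 9)
  x^2 + 4x - 12 = (x - 2)(x + 6)
Common monic factor: x - 2


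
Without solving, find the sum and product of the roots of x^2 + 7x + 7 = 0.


For ax^2+bx+c=0: sum = -b/a, product = c/a.
a=1, b=7, c=7
Sum = -(7)/1 = -7
Product = (7)/1 = 7


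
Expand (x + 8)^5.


Expand (x + 8)^5 by repeated multiplication:
  (x + 8)^2 = x^2 + 16x + 64
  (x + 8)^3 = x^3 + 24x^2 + 192x + 512
  (x + 8)^4 = x^4 + 32x^3 + 384x^2 + 2048x + 4096
= x^5 + 40x^4 + 640x^3 + 5120x^2 + 20480x + 32768


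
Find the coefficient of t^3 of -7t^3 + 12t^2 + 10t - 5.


Read off the coefficient of t^3: -7


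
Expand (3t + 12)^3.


Expand (3t + 12)^3 by repeated multiplication:
  (3t + 12)^2 = 9t^2 + 72t + 144
= 27t^3 + 324t^2 + 1296t + 1728


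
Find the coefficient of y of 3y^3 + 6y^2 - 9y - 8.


Read off the coefficient of y: -9


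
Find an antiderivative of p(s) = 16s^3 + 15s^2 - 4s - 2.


Reverse power rule on each term:
  ∫ 16s^3 ds = 4s^4
  ∫ 15s^2 ds = 5s^3
  ∫ -4s ds = -2s^2
  ∫ -2 ds = -2s
F(s) = 4s^4 + 5s^3 - 2s^2 - 2s + C


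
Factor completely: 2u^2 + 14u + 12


Roots satisfy r1 + r2 = -b/a = -7 and r1*r2 = c/a = 6.
So r1 = -6, r2 = -1.
2u^2 + 14u + 12 = 2(u - r1)(u - r2) = 2(u + 6)(u + 1)


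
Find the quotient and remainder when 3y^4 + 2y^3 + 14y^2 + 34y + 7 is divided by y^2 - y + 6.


(3y^4 + 2y^3 + 14y^2 + 34y + 7) / (y^2 - y + 6)
Step 1: 3y^2 * (y^2 - y + 6) = 3y^4 - 3y^3 + 18y^2; subtract.
Step 2: 5y * (y^2 - y + 6) = 5y^3 - 5y^2 + 30y; subtract.
Step 3: 1 * (y^2 - y + 6) = y^2 - y + 6; subtract.
Quotient: 3y^2 + 5y + 1, Remainder: 5y + 1


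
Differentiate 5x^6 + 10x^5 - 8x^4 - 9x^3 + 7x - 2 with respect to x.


Apply the power rule term by term:
  d/dx(5x^6) = 30x^5
  d/dx(10x^5) = 50x^4
  d/dx(-8x^4) = -32x^3
  d/dx(-9x^3) = -27x^2
  d/dx(7x) = 7
  d/dx(-2) = 0
p'(x) = 30x^5 + 50x^4 - 32x^3 - 27x^2 + 7


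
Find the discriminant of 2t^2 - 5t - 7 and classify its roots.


D = b^2 - 4ac = (-5)^2 - 4(2)(-7) = 25 + 56 = 81
Since D > 0: two distinct rational roots


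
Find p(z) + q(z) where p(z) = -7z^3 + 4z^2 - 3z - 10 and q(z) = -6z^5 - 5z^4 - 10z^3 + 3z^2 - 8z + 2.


Align terms by degree and add:
  -7z^3 + 4z^2 - 3z - 10
  -6z^5 - 5z^4 - 10z^3 + 3z^2 - 8z + 2
= -6z^5 - 5z^4 - 17z^3 + 7z^2 - 11z - 8


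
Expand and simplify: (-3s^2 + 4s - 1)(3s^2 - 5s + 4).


Distribute each term of the first polynomial:
  (-3s^2)(3s^2 - 5s + 4) = -9s^4 + 15s^3 - 12s^2
  (4s)(3s^2 - 5s + 4) = 12s^3 - 20s^2 + 16s
  (-1)(3s^2 - 5s + 4) = -3s^2 + 5s - 4
Sum: -9s^4 + 27s^3 - 35s^2 + 21s - 4


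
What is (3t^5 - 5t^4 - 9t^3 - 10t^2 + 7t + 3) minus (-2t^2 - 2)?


Distribute the minus sign:
  (3t^5 - 5t^4 - 9t^3 - 10t^2 + 7t + 3)
- (-2t^2 - 2)
Negate second polynomial: 2t^2 + 2
Add: 3t^5 - 5t^4 - 9t^3 - 8t^2 + 7t + 5


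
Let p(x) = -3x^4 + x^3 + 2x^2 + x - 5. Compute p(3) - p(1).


p(3) = -200
p(1) = -4
p(3) - p(1) = -200 + 4 = -196


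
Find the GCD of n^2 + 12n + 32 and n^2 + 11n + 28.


Factor each:
  n^2 + 12n + 32 = (n + 4)(n + 8)
  n^2 + 11n + 28 = (n + 4)(n + 7)
Common monic factor: n + 4


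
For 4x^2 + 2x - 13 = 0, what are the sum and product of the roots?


For ax^2+bx+c=0: sum = -b/a, product = c/a.
a=4, b=2, c=-13
Sum = -(2)/4 = -1/2
Product = (-13)/4 = -13/4


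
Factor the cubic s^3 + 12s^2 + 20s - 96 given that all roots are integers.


Try integer roots (divisors of -96). s=-6: p(-6)=0.
Divide out (s + 6): quotient is s^2 + 6s - 16.
Factor the quadratic: (s + 8)(s - 2)
Result: (s + 6)(s + 8)(s - 2)


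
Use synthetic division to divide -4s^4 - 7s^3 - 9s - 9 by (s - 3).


Synthetic division with c = 3. Coefficients: -4, -7, 0, -9, -9
Bring down -4.
  -4 * 3 = -12; -12 - 7 = -19
  -19 * 3 = -57; -57 + 0 = -57
  -57 * 3 = -171; -171 - 9 = -180
  -180 * 3 = -540; -540 - 9 = -549
Quotient: -4s^3 - 19s^2 - 57s - 180, Remainder: -549


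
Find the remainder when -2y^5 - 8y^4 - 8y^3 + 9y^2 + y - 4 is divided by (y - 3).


By the Remainder Theorem, the remainder equals p(3):
  -2*(3)^5 = -486
  -8*(3)^4 = -648
  -8*(3)^3 = -216
  9*(3)^2 = 81
  1*(3)^1 = 3
  constant: -4
Sum: -486 - 648 - 216 + 81 + 3 - 4 = -1270


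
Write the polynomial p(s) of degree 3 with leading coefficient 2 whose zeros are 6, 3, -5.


p(s) = 2(s - 6)(s - 3)(s + 5)
Expand: 2s^3 - 8s^2 - 54s + 180


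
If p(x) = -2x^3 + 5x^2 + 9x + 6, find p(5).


Using direct substitution:
  -2 * (5)^3 = -250
  5 * (5)^2 = 125
  9 * (5)^1 = 45
  constant: 6
Sum = -250 + 125 + 45 + 6 = -74


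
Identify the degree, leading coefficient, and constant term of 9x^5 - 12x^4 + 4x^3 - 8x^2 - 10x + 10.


Highest power of x is 5, with coefficient 9. Constant term is 10.
Degree = 5, leading coefficient = 9, constant term = 10


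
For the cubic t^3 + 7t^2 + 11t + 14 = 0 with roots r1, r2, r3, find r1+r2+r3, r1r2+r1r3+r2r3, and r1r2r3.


Monic cubic t^3+bt^2+ct+d=0: sum=-b, pairwise sum=c, product=-d.
b=7, c=11, d=14
r1+r2+r3 = -7
r1r2+r1r3+r2r3 = 11
r1r2r3 = -14


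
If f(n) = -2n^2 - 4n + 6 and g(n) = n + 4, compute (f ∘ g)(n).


Substitute g(n) into f:
f(g(n)) = -2*(n + 4)^2 + (-4)*(n + 4) + 6
(n + 4)^2 = n^2 + 8n + 16
Expand and combine: -2n^2 - 20n - 42


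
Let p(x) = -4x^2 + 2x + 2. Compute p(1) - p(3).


p(1) = 0
p(3) = -28
p(1) - p(3) = 0 + 28 = 28


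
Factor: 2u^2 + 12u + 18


Roots satisfy r1 + r2 = -b/a = -6 and r1*r2 = c/a = 9.
So r1 = -3, r2 = -3.
2u^2 + 12u + 18 = 2(u - r1)(u - r2) = 2(u + 3)(u + 3)


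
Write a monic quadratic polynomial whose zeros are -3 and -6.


p(z) = (z + 3)(z + 6)
Expand: z^2 + 9z + 18


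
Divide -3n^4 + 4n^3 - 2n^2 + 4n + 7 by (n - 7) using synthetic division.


Synthetic division with c = 7. Coefficients: -3, 4, -2, 4, 7
Bring down -3.
  -3 * 7 = -21; -21 + 4 = -17
  -17 * 7 = -119; -119 - 2 = -121
  -121 * 7 = -847; -847 + 4 = -843
  -843 * 7 = -5901; -5901 + 7 = -5894
Quotient: -3n^3 - 17n^2 - 121n - 843, Remainder: -5894


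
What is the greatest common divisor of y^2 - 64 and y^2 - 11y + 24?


Factor each:
  y^2 - 64 = (y - 8)(y + 8)
  y^2 - 11y + 24 = (y - 8)(y - 3)
Common monic factor: y - 8


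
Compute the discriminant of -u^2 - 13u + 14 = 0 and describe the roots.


D = b^2 - 4ac = (-13)^2 - 4(-1)(14) = 169 + 56 = 225
Since D > 0: two distinct rational roots


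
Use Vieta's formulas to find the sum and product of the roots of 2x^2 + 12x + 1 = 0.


For ax^2+bx+c=0: sum = -b/a, product = c/a.
a=2, b=12, c=1
Sum = -(12)/2 = -6
Product = (1)/2 = 1/2


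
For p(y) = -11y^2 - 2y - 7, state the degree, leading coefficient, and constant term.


Highest power of y is 2, with coefficient -11. Constant term is -7.
Degree = 2, leading coefficient = -11, constant term = -7


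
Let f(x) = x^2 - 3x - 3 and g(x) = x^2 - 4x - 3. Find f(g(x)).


Substitute g(x) into f:
f(g(x)) = 1*(x^2 - 4x - 3)^2 + (-3)*(x^2 - 4x - 3) + (-3)
(x^2 - 4x - 3)^2 = x^4 - 8x^3 + 10x^2 + 24x + 9
Expand and combine: x^4 - 8x^3 + 7x^2 + 36x + 15


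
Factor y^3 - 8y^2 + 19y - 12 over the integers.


Try integer roots (divisors of -12). y=3: p(3)=0.
Divide out (y - 3): quotient is y^2 - 5y + 4.
Factor the quadratic: (y - 1)(y - 4)
Result: (y - 3)(y - 1)(y - 4)


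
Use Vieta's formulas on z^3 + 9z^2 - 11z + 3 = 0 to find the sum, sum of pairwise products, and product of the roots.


Monic cubic z^3+bz^2+cz+d=0: sum=-b, pairwise sum=c, product=-d.
b=9, c=-11, d=3
r1+r2+r3 = -9
r1r2+r1r3+r2r3 = -11
r1r2r3 = -3


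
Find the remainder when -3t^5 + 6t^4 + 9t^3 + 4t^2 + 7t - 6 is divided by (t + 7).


By the Remainder Theorem, the remainder equals p(-7):
  -3*(-7)^5 = 50421
  6*(-7)^4 = 14406
  9*(-7)^3 = -3087
  4*(-7)^2 = 196
  7*(-7)^1 = -49
  constant: -6
Sum: 50421 + 14406 - 3087 + 196 - 49 - 6 = 61881


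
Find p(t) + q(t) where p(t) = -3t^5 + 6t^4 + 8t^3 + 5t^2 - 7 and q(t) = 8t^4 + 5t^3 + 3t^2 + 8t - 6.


Align terms by degree and add:
  -3t^5 + 6t^4 + 8t^3 + 5t^2 - 7
+ 8t^4 + 5t^3 + 3t^2 + 8t - 6
= -3t^5 + 14t^4 + 13t^3 + 8t^2 + 8t - 13


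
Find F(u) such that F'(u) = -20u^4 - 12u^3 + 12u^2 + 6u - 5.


Reverse power rule on each term:
  ∫ -20u^4 du = -4u^5
  ∫ -12u^3 du = -3u^4
  ∫ 12u^2 du = 4u^3
  ∫ 6u du = 3u^2
  ∫ -5 du = -5u
F(u) = -4u^5 - 3u^4 + 4u^3 + 3u^2 - 5u + C


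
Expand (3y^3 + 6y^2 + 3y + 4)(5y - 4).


Distribute each term of the first polynomial:
  (3y^3)(5y - 4) = 15y^4 - 12y^3
  (6y^2)(5y - 4) = 30y^3 - 24y^2
  (3y)(5y - 4) = 15y^2 - 12y
  (4)(5y - 4) = 20y - 16
Sum: 15y^4 + 18y^3 - 9y^2 + 8y - 16


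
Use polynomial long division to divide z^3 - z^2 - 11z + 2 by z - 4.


(z^3 - z^2 - 11z + 2) / (z - 4)
Step 1: z^2 * (z - 4) = z^3 - 4z^2; subtract.
Step 2: 3z * (z - 4) = 3z^2 - 12z; subtract.
Step 3: 1 * (z - 4) = z - 4; subtract.
Quotient: z^2 + 3z + 1, Remainder: 6


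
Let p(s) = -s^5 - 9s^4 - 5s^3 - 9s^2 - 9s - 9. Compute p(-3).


Using direct substitution:
  -1 * (-3)^5 = 243
  -9 * (-3)^4 = -729
  -5 * (-3)^3 = 135
  -9 * (-3)^2 = -81
  -9 * (-3)^1 = 27
  constant: -9
Sum = 243 - 729 + 135 - 81 + 27 - 9 = -414


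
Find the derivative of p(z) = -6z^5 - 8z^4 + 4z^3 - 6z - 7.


Apply the power rule term by term:
  d/dz(-6z^5) = -30z^4
  d/dz(-8z^4) = -32z^3
  d/dz(4z^3) = 12z^2
  d/dz(-6z) = -6
  d/dz(-7) = 0
p'(z) = -30z^4 - 32z^3 + 12z^2 - 6


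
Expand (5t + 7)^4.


Expand (5t + 7)^4 by repeated multiplication:
  (5t + 7)^2 = 25t^2 + 70t + 49
  (5t + 7)^3 = 125t^3 + 525t^2 + 735t + 343
= 625t^4 + 3500t^3 + 7350t^2 + 6860t + 2401


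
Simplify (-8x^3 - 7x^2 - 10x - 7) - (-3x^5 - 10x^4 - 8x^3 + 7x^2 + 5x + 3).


Distribute the minus sign:
  (-8x^3 - 7x^2 - 10x - 7)
- (-3x^5 - 10x^4 - 8x^3 + 7x^2 + 5x + 3)
Negate second polynomial: 3x^5 + 10x^4 + 8x^3 - 7x^2 - 5x - 3
Add: 3x^5 + 10x^4 - 14x^2 - 15x - 10


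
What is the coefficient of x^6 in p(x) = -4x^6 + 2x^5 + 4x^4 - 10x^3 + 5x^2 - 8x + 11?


Read off the coefficient of x^6: -4


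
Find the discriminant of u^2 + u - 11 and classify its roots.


D = b^2 - 4ac = (1)^2 - 4(1)(-11) = 1 + 44 = 45
Since D > 0: two distinct irrational roots


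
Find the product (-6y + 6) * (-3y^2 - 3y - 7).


Distribute each term of the first polynomial:
  (-6y)(-3y^2 - 3y - 7) = 18y^3 + 18y^2 + 42y
  (6)(-3y^2 - 3y - 7) = -18y^2 - 18y - 42
Sum: 18y^3 + 24y - 42


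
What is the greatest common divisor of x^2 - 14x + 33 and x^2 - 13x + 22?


Factor each:
  x^2 - 14x + 33 = (x - 11)(x - 3)
  x^2 - 13x + 22 = (x - 11)(x - 2)
Common monic factor: x - 11


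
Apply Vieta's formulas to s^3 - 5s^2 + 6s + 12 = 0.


Monic cubic s^3+bs^2+cs+d=0: sum=-b, pairwise sum=c, product=-d.
b=-5, c=6, d=12
r1+r2+r3 = 5
r1r2+r1r3+r2r3 = 6
r1r2r3 = -12


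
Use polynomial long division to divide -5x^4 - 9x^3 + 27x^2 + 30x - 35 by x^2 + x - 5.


(-5x^4 - 9x^3 + 27x^2 + 30x - 35) / (x^2 + x - 5)
Step 1: -5x^2 * (x^2 + x - 5) = -5x^4 - 5x^3 + 25x^2; subtract.
Step 2: -4x * (x^2 + x - 5) = -4x^3 - 4x^2 + 20x; subtract.
Step 3: 6 * (x^2 + x - 5) = 6x^2 + 6x - 30; subtract.
Quotient: -5x^2 - 4x + 6, Remainder: 4x - 5


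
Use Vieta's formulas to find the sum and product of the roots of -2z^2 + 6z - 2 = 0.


For az^2+bz+c=0: sum = -b/a, product = c/a.
a=-2, b=6, c=-2
Sum = -(6)/-2 = 3
Product = (-2)/-2 = 1


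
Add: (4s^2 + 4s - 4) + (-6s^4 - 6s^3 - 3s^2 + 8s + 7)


Align terms by degree and add:
  4s^2 + 4s - 4
  -6s^4 - 6s^3 - 3s^2 + 8s + 7
= -6s^4 - 6s^3 + s^2 + 12s + 3


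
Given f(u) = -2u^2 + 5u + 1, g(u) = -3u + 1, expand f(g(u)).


Substitute g(u) into f:
f(g(u)) = -2*(-3u + 1)^2 + 5*(-3u + 1) + 1
(-3u + 1)^2 = 9u^2 - 6u + 1
Expand and combine: -18u^2 - 3u + 4


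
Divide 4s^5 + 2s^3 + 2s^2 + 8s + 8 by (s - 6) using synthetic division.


Synthetic division with c = 6. Coefficients: 4, 0, 2, 2, 8, 8
Bring down 4.
  4 * 6 = 24; 24 + 0 = 24
  24 * 6 = 144; 144 + 2 = 146
  146 * 6 = 876; 876 + 2 = 878
  878 * 6 = 5268; 5268 + 8 = 5276
  5276 * 6 = 31656; 31656 + 8 = 31664
Quotient: 4s^4 + 24s^3 + 146s^2 + 878s + 5276, Remainder: 31664


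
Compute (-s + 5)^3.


Expand (-s + 5)^3 by repeated multiplication:
  (-s + 5)^2 = s^2 - 10s + 25
= -s^3 + 15s^2 - 75s + 125


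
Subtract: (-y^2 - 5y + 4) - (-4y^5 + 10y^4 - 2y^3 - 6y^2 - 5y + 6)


Distribute the minus sign:
  (-y^2 - 5y + 4)
- (-4y^5 + 10y^4 - 2y^3 - 6y^2 - 5y + 6)
Negate second polynomial: 4y^5 - 10y^4 + 2y^3 + 6y^2 + 5y - 6
Add: 4y^5 - 10y^4 + 2y^3 + 5y^2 - 2


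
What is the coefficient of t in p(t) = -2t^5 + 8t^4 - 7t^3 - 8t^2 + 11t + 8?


Read off the coefficient of t: 11


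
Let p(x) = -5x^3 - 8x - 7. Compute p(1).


Using direct substitution:
  -5 * (1)^3 = -5
  0 * (1)^2 = 0
  -8 * (1)^1 = -8
  constant: -7
Sum = -5 + 0 - 8 - 7 = -20


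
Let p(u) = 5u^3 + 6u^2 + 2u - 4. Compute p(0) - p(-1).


p(0) = -4
p(-1) = -5
p(0) - p(-1) = -4 + 5 = 1


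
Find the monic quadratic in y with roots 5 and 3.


p(y) = (y - 5)(y - 3)
Expand: y^2 - 8y + 15


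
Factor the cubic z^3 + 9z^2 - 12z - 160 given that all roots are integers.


Try integer roots (divisors of -160). z=4: p(4)=0.
Divide out (z - 4): quotient is z^2 + 13z + 40.
Factor the quadratic: (z + 5)(z + 8)
Result: (z - 4)(z + 5)(z + 8)


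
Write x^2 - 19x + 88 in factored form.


Roots satisfy r1 + r2 = -b/a = 19 and r1*r2 = c/a = 88.
So r1 = 11, r2 = 8.
x^2 - 19x + 88 = (x - r1)(x - r2) = (x - 11)(x - 8)


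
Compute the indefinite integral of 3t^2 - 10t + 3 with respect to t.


Reverse power rule on each term:
  ∫ 3t^2 dt = t^3
  ∫ -10t dt = -5t^2
  ∫ 3 dt = 3t
F(t) = t^3 - 5t^2 + 3t + C


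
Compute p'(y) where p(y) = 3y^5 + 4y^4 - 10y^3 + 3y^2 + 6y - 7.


Apply the power rule term by term:
  d/dy(3y^5) = 15y^4
  d/dy(4y^4) = 16y^3
  d/dy(-10y^3) = -30y^2
  d/dy(3y^2) = 6y
  d/dy(6y) = 6
  d/dy(-7) = 0
p'(y) = 15y^4 + 16y^3 - 30y^2 + 6y + 6


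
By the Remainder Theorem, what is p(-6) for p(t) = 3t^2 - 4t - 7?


By the Remainder Theorem, the remainder equals p(-6):
  3*(-6)^2 = 108
  -4*(-6)^1 = 24
  constant: -7
Sum: 108 + 24 - 7 = 125


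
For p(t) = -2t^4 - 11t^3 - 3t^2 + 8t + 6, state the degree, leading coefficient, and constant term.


Highest power of t is 4, with coefficient -2. Constant term is 6.
Degree = 4, leading coefficient = -2, constant term = 6


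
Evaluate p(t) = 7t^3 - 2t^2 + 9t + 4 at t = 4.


Using direct substitution:
  7 * (4)^3 = 448
  -2 * (4)^2 = -32
  9 * (4)^1 = 36
  constant: 4
Sum = 448 - 32 + 36 + 4 = 456


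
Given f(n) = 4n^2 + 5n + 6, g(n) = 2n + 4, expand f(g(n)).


Substitute g(n) into f:
f(g(n)) = 4*(2n + 4)^2 + 5*(2n + 4) + 6
(2n + 4)^2 = 4n^2 + 16n + 16
Expand and combine: 16n^2 + 74n + 90


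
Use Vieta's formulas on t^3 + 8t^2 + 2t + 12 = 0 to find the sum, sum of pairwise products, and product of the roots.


Monic cubic t^3+bt^2+ct+d=0: sum=-b, pairwise sum=c, product=-d.
b=8, c=2, d=12
r1+r2+r3 = -8
r1r2+r1r3+r2r3 = 2
r1r2r3 = -12


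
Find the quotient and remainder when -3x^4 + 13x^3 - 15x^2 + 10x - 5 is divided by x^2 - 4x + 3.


(-3x^4 + 13x^3 - 15x^2 + 10x - 5) / (x^2 - 4x + 3)
Step 1: -3x^2 * (x^2 - 4x + 3) = -3x^4 + 12x^3 - 9x^2; subtract.
Step 2: x * (x^2 - 4x + 3) = x^3 - 4x^2 + 3x; subtract.
Step 3: -2 * (x^2 - 4x + 3) = -2x^2 + 8x - 6; subtract.
Quotient: -3x^2 + x - 2, Remainder: -x + 1


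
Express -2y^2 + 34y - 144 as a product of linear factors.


Roots satisfy r1 + r2 = -b/a = 17 and r1*r2 = c/a = 72.
So r1 = 8, r2 = 9.
-2y^2 + 34y - 144 = -2(y - r1)(y - r2) = -2(y - 8)(y - 9)


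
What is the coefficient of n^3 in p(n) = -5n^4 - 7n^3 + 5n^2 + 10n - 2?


Read off the coefficient of n^3: -7


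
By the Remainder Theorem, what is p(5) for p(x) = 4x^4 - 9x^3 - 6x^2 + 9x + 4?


By the Remainder Theorem, the remainder equals p(5):
  4*(5)^4 = 2500
  -9*(5)^3 = -1125
  -6*(5)^2 = -150
  9*(5)^1 = 45
  constant: 4
Sum: 2500 - 1125 - 150 + 45 + 4 = 1274


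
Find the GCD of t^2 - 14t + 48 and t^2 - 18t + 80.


Factor each:
  t^2 - 14t + 48 = (t - 8)(t - 6)
  t^2 - 18t + 80 = (t - 8)(t - 10)
Common monic factor: t - 8


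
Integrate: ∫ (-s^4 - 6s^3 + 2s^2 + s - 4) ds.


Reverse power rule on each term:
  ∫ -s^4 ds = -(1/5)s^5
  ∫ -6s^3 ds = -(3/2)s^4
  ∫ 2s^2 ds = (2/3)s^3
  ∫ s ds = (1/2)s^2
  ∫ -4 ds = -4s
F(s) = -(1/5)s^5 - (3/2)s^4 + (2/3)s^3 + (1/2)s^2 - 4s + C


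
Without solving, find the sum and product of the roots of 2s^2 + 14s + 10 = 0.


For as^2+bs+c=0: sum = -b/a, product = c/a.
a=2, b=14, c=10
Sum = -(14)/2 = -7
Product = (10)/2 = 5


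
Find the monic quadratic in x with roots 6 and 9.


p(x) = (x - 6)(x - 9)
Expand: x^2 - 15x + 54


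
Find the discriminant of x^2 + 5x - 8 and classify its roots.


D = b^2 - 4ac = (5)^2 - 4(1)(-8) = 25 + 32 = 57
Since D > 0: two distinct irrational roots


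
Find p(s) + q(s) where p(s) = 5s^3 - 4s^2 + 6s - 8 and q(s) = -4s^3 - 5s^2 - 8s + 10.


Align terms by degree and add:
  5s^3 - 4s^2 + 6s - 8
  -4s^3 - 5s^2 - 8s + 10
= s^3 - 9s^2 - 2s + 2


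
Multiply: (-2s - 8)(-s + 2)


Distribute each term of the first polynomial:
  (-2s)(-s + 2) = 2s^2 - 4s
  (-8)(-s + 2) = 8s - 16
Sum: 2s^2 + 4s - 16


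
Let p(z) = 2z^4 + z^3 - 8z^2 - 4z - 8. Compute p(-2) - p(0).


p(-2) = -8
p(0) = -8
p(-2) - p(0) = -8 + 8 = 0


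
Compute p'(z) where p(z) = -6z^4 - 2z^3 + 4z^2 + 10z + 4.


Apply the power rule term by term:
  d/dz(-6z^4) = -24z^3
  d/dz(-2z^3) = -6z^2
  d/dz(4z^2) = 8z
  d/dz(10z) = 10
  d/dz(4) = 0
p'(z) = -24z^3 - 6z^2 + 8z + 10


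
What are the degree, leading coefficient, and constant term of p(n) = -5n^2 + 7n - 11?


Highest power of n is 2, with coefficient -5. Constant term is -11.
Degree = 2, leading coefficient = -5, constant term = -11


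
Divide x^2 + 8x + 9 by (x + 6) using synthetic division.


Synthetic division with c = -6. Coefficients: 1, 8, 9
Bring down 1.
  1 * -6 = -6; -6 + 8 = 2
  2 * -6 = -12; -12 + 9 = -3
Quotient: x + 2, Remainder: -3


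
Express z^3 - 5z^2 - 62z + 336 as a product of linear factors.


Try integer roots (divisors of 336). z=-8: p(-8)=0.
Divide out (z + 8): quotient is z^2 - 13z + 42.
Factor the quadratic: (z - 6)(z - 7)
Result: (z + 8)(z - 6)(z - 7)


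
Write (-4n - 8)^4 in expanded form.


Expand (-4n - 8)^4 by repeated multiplication:
  (-4n - 8)^2 = 16n^2 + 64n + 64
  (-4n - 8)^3 = -64n^3 - 384n^2 - 768n - 512
= 256n^4 + 2048n^3 + 6144n^2 + 8192n + 4096


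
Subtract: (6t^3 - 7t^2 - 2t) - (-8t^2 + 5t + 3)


Distribute the minus sign:
  (6t^3 - 7t^2 - 2t)
- (-8t^2 + 5t + 3)
Negate second polynomial: 8t^2 - 5t - 3
Add: 6t^3 + t^2 - 7t - 3


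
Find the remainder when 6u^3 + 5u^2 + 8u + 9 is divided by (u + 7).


By the Remainder Theorem, the remainder equals p(-7):
  6*(-7)^3 = -2058
  5*(-7)^2 = 245
  8*(-7)^1 = -56
  constant: 9
Sum: -2058 + 245 - 56 + 9 = -1860


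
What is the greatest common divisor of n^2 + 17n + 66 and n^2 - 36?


Factor each:
  n^2 + 17n + 66 = (n + 6)(n + 11)
  n^2 - 36 = (n + 6)(n - 6)
Common monic factor: n + 6


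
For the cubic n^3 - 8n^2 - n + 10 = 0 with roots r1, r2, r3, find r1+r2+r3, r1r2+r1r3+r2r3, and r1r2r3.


Monic cubic n^3+bn^2+cn+d=0: sum=-b, pairwise sum=c, product=-d.
b=-8, c=-1, d=10
r1+r2+r3 = 8
r1r2+r1r3+r2r3 = -1
r1r2r3 = -10


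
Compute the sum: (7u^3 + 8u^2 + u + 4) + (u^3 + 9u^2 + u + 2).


Align terms by degree and add:
  7u^3 + 8u^2 + u + 4
+ u^3 + 9u^2 + u + 2
= 8u^3 + 17u^2 + 2u + 6


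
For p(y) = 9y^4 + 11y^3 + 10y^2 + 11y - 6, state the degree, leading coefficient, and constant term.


Highest power of y is 4, with coefficient 9. Constant term is -6.
Degree = 4, leading coefficient = 9, constant term = -6


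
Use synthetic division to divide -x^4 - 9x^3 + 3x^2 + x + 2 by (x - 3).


Synthetic division with c = 3. Coefficients: -1, -9, 3, 1, 2
Bring down -1.
  -1 * 3 = -3; -3 - 9 = -12
  -12 * 3 = -36; -36 + 3 = -33
  -33 * 3 = -99; -99 + 1 = -98
  -98 * 3 = -294; -294 + 2 = -292
Quotient: -x^3 - 12x^2 - 33x - 98, Remainder: -292


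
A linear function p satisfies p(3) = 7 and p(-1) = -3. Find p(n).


p(n) = mn + b. Using p(3)=7, p(-1)=-3:
m = (7 + 3)/(3 + 1) = 10/4 = 5/2
b = 7 - m*(3) = 7 - 15/2 = -1/2
p(n) = (5/2)n - (1/2)


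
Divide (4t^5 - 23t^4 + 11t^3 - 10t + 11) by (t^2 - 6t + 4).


(4t^5 - 23t^4 + 11t^3 - 10t + 11) / (t^2 - 6t + 4)
Step 1: 4t^3 * (t^2 - 6t + 4) = 4t^5 - 24t^4 + 16t^3; subtract.
Step 2: t^2 * (t^2 - 6t + 4) = t^4 - 6t^3 + 4t^2; subtract.
Step 3: t * (t^2 - 6t + 4) = t^3 - 6t^2 + 4t; subtract.
Step 4: 2 * (t^2 - 6t + 4) = 2t^2 - 12t + 8; subtract.
Quotient: 4t^3 + t^2 + t + 2, Remainder: -2t + 3


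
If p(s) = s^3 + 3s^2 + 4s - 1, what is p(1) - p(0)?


p(1) = 7
p(0) = -1
p(1) - p(0) = 7 + 1 = 8


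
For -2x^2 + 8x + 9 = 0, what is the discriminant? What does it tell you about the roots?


D = b^2 - 4ac = (8)^2 - 4(-2)(9) = 64 + 72 = 136
Since D > 0: two distinct irrational roots


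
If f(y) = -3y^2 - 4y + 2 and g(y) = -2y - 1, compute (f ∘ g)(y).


Substitute g(y) into f:
f(g(y)) = -3*(-2y - 1)^2 + (-4)*(-2y - 1) + 2
(-2y - 1)^2 = 4y^2 + 4y + 1
Expand and combine: -12y^2 - 4y + 3


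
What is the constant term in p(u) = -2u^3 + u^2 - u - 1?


Read off the constant term: -1


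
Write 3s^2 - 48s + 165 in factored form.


Roots satisfy r1 + r2 = -b/a = 16 and r1*r2 = c/a = 55.
So r1 = 11, r2 = 5.
3s^2 - 48s + 165 = 3(s - r1)(s - r2) = 3(s - 11)(s - 5)


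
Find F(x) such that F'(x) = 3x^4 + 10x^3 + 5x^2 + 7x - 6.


Reverse power rule on each term:
  ∫ 3x^4 dx = (3/5)x^5
  ∫ 10x^3 dx = (5/2)x^4
  ∫ 5x^2 dx = (5/3)x^3
  ∫ 7x dx = (7/2)x^2
  ∫ -6 dx = -6x
F(x) = (3/5)x^5 + (5/2)x^4 + (5/3)x^3 + (7/2)x^2 - 6x + C


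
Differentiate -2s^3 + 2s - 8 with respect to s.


Apply the power rule term by term:
  d/ds(-2s^3) = -6s^2
  d/ds(2s) = 2
  d/ds(-8) = 0
p'(s) = -6s^2 + 2


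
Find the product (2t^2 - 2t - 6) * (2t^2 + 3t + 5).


Distribute each term of the first polynomial:
  (2t^2)(2t^2 + 3t + 5) = 4t^4 + 6t^3 + 10t^2
  (-2t)(2t^2 + 3t + 5) = -4t^3 - 6t^2 - 10t
  (-6)(2t^2 + 3t + 5) = -12t^2 - 18t - 30
Sum: 4t^4 + 2t^3 - 8t^2 - 28t - 30


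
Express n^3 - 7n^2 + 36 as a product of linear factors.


Try integer roots (divisors of 36). n=3: p(3)=0.
Divide out (n - 3): quotient is n^2 - 4n - 12.
Factor the quadratic: (n + 2)(n - 6)
Result: (n - 3)(n + 2)(n - 6)


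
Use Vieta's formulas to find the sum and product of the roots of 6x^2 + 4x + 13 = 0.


For ax^2+bx+c=0: sum = -b/a, product = c/a.
a=6, b=4, c=13
Sum = -(4)/6 = -2/3
Product = (13)/6 = 13/6


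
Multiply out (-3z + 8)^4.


Expand (-3z + 8)^4 by repeated multiplication:
  (-3z + 8)^2 = 9z^2 - 48z + 64
  (-3z + 8)^3 = -27z^3 + 216z^2 - 576z + 512
= 81z^4 - 864z^3 + 3456z^2 - 6144z + 4096


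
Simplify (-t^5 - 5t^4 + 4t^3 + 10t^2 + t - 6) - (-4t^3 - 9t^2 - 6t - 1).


Distribute the minus sign:
  (-t^5 - 5t^4 + 4t^3 + 10t^2 + t - 6)
- (-4t^3 - 9t^2 - 6t - 1)
Negate second polynomial: 4t^3 + 9t^2 + 6t + 1
Add: -t^5 - 5t^4 + 8t^3 + 19t^2 + 7t - 5


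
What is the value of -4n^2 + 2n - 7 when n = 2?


Using direct substitution:
  -4 * (2)^2 = -16
  2 * (2)^1 = 4
  constant: -7
Sum = -16 + 4 - 7 = -19


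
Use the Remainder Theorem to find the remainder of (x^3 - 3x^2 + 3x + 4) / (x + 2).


By the Remainder Theorem, the remainder equals p(-2):
  1*(-2)^3 = -8
  -3*(-2)^2 = -12
  3*(-2)^1 = -6
  constant: 4
Sum: -8 - 12 - 6 + 4 = -22


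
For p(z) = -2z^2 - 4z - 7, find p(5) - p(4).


p(5) = -77
p(4) = -55
p(5) - p(4) = -77 + 55 = -22


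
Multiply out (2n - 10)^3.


Expand (2n - 10)^3 by repeated multiplication:
  (2n - 10)^2 = 4n^2 - 40n + 100
= 8n^3 - 120n^2 + 600n - 1000


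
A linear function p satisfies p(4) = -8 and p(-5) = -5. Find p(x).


p(x) = mx + b. Using p(4)=-8, p(-5)=-5:
m = (-8 + 5)/(4 + 5) = -3/9 = -1/3
b = -8 - m*(4) = -8 + 4/3 = -20/3
p(x) = -(1/3)x - (20/3)


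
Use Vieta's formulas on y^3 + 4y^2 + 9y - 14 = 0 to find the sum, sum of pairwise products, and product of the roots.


Monic cubic y^3+by^2+cy+d=0: sum=-b, pairwise sum=c, product=-d.
b=4, c=9, d=-14
r1+r2+r3 = -4
r1r2+r1r3+r2r3 = 9
r1r2r3 = 14


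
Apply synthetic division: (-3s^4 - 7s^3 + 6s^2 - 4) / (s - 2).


Synthetic division with c = 2. Coefficients: -3, -7, 6, 0, -4
Bring down -3.
  -3 * 2 = -6; -6 - 7 = -13
  -13 * 2 = -26; -26 + 6 = -20
  -20 * 2 = -40; -40 + 0 = -40
  -40 * 2 = -80; -80 - 4 = -84
Quotient: -3s^3 - 13s^2 - 20s - 40, Remainder: -84


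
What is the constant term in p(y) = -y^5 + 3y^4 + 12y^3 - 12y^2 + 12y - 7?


Read off the constant term: -7


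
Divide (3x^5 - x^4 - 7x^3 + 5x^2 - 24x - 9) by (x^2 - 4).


(3x^5 - x^4 - 7x^3 + 5x^2 - 24x - 9) / (x^2 - 4)
Step 1: 3x^3 * (x^2 - 4) = 3x^5 - 12x^3; subtract.
Step 2: -x^2 * (x^2 - 4) = -x^4 + 4x^2; subtract.
Step 3: 5x * (x^2 - 4) = 5x^3 - 20x; subtract.
Step 4: 1 * (x^2 - 4) = x^2 - 4; subtract.
Quotient: 3x^3 - x^2 + 5x + 1, Remainder: -4x - 5


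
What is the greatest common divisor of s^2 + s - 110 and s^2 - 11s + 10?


Factor each:
  s^2 + s - 110 = (s - 10)(s + 11)
  s^2 - 11s + 10 = (s - 10)(s - 1)
Common monic factor: s - 10


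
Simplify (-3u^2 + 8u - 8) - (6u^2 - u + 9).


Distribute the minus sign:
  (-3u^2 + 8u - 8)
- (6u^2 - u + 9)
Negate second polynomial: -6u^2 + u - 9
Add: -9u^2 + 9u - 17


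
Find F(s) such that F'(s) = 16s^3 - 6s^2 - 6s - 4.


Reverse power rule on each term:
  ∫ 16s^3 ds = 4s^4
  ∫ -6s^2 ds = -2s^3
  ∫ -6s ds = -3s^2
  ∫ -4 ds = -4s
F(s) = 4s^4 - 2s^3 - 3s^2 - 4s + C


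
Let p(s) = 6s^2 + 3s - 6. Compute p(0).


Using direct substitution:
  6 * (0)^2 = 0
  3 * (0)^1 = 0
  constant: -6
Sum = 0 + 0 - 6 = -6


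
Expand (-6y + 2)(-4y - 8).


Distribute each term of the first polynomial:
  (-6y)(-4y - 8) = 24y^2 + 48y
  (2)(-4y - 8) = -8y - 16
Sum: 24y^2 + 40y - 16


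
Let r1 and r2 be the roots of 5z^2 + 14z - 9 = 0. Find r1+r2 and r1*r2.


For az^2+bz+c=0: sum = -b/a, product = c/a.
a=5, b=14, c=-9
Sum = -(14)/5 = -14/5
Product = (-9)/5 = -9/5


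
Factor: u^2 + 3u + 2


Roots satisfy r1 + r2 = -b/a = -3 and r1*r2 = c/a = 2.
So r1 = -2, r2 = -1.
u^2 + 3u + 2 = (u - r1)(u - r2) = (u + 2)(u + 1)


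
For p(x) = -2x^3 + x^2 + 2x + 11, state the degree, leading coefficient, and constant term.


Highest power of x is 3, with coefficient -2. Constant term is 11.
Degree = 3, leading coefficient = -2, constant term = 11


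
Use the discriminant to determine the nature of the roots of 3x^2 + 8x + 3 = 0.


D = b^2 - 4ac = (8)^2 - 4(3)(3) = 64 - 36 = 28
Since D > 0: two distinct irrational roots


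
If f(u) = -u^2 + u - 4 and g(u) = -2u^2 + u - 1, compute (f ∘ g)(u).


Substitute g(u) into f:
f(g(u)) = -1*(-2u^2 + u - 1)^2 + 1*(-2u^2 + u - 1) + (-4)
(-2u^2 + u - 1)^2 = 4u^4 - 4u^3 + 5u^2 - 2u + 1
Expand and combine: -4u^4 + 4u^3 - 7u^2 + 3u - 6


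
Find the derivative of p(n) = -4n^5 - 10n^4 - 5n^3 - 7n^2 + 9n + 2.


Apply the power rule term by term:
  d/dn(-4n^5) = -20n^4
  d/dn(-10n^4) = -40n^3
  d/dn(-5n^3) = -15n^2
  d/dn(-7n^2) = -14n
  d/dn(9n) = 9
  d/dn(2) = 0
p'(n) = -20n^4 - 40n^3 - 15n^2 - 14n + 9


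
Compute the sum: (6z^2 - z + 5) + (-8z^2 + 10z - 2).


Align terms by degree and add:
  6z^2 - z + 5
  -8z^2 + 10z - 2
= -2z^2 + 9z + 3


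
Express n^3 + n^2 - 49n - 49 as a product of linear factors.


Try integer roots (divisors of -49). n=-7: p(-7)=0.
Divide out (n + 7): quotient is n^2 - 6n - 7.
Factor the quadratic: (n - 7)(n + 1)
Result: (n + 7)(n - 7)(n + 1)


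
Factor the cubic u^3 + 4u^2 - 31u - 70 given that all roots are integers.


Try integer roots (divisors of -70). u=-7: p(-7)=0.
Divide out (u + 7): quotient is u^2 - 3u - 10.
Factor the quadratic: (u + 2)(u - 5)
Result: (u + 7)(u + 2)(u - 5)


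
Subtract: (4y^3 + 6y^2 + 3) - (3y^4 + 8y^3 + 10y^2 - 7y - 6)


Distribute the minus sign:
  (4y^3 + 6y^2 + 3)
- (3y^4 + 8y^3 + 10y^2 - 7y - 6)
Negate second polynomial: -3y^4 - 8y^3 - 10y^2 + 7y + 6
Add: -3y^4 - 4y^3 - 4y^2 + 7y + 9


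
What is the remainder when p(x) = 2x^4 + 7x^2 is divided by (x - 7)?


By the Remainder Theorem, the remainder equals p(7):
  2*(7)^4 = 4802
  0*(7)^3 = 0
  7*(7)^2 = 343
  0*(7)^1 = 0
  constant: 0
Sum: 4802 + 0 + 343 + 0 + 0 = 5145


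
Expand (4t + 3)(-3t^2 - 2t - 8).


Distribute each term of the first polynomial:
  (4t)(-3t^2 - 2t - 8) = -12t^3 - 8t^2 - 32t
  (3)(-3t^2 - 2t - 8) = -9t^2 - 6t - 24
Sum: -12t^3 - 17t^2 - 38t - 24


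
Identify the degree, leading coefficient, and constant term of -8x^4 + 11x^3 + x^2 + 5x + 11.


Highest power of x is 4, with coefficient -8. Constant term is 11.
Degree = 4, leading coefficient = -8, constant term = 11
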